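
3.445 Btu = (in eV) 2.269e+22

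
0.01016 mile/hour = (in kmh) 0.01635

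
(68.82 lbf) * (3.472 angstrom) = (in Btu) 1.007e-10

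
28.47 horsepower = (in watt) 2.123e+04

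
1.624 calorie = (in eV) 4.241e+19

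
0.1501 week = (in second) 9.078e+04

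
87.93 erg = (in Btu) 8.334e-09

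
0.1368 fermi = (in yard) 1.496e-16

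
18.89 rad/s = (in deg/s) 1082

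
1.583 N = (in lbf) 0.3559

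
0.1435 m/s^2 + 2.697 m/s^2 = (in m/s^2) 2.841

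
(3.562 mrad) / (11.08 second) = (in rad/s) 0.0003215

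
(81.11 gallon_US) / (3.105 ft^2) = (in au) 7.115e-12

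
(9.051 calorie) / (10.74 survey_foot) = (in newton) 11.57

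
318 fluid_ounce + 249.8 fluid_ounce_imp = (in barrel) 0.1038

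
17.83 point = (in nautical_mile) 3.396e-06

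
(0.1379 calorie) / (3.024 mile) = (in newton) 0.0001186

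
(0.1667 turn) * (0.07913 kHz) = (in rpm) 791.5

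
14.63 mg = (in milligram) 14.63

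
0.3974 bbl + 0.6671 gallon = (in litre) 65.71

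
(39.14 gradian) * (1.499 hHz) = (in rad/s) 92.16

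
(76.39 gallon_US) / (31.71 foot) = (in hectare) 2.992e-06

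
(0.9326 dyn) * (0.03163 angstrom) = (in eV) 184.1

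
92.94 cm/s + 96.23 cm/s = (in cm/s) 189.2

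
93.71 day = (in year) 0.2567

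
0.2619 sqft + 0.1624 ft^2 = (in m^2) 0.03942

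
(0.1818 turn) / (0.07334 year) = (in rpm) 4.716e-06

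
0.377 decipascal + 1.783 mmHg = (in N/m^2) 237.8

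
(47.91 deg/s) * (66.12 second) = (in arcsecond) 1.14e+07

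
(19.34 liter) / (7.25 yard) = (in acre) 7.209e-07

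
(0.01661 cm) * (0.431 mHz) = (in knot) 1.392e-07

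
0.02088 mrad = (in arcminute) 0.07178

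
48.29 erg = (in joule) 4.829e-06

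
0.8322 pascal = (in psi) 0.0001207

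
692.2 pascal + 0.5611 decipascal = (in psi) 0.1004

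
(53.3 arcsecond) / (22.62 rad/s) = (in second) 1.142e-05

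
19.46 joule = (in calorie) 4.651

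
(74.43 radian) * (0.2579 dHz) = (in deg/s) 110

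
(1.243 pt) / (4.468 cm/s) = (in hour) 2.726e-06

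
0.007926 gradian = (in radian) 0.0001245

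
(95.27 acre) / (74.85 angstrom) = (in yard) 5.633e+13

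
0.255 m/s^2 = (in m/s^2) 0.255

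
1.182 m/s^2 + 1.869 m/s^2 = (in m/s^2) 3.051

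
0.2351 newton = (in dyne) 2.351e+04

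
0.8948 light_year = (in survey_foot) 2.777e+16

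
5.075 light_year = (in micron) 4.801e+22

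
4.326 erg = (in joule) 4.326e-07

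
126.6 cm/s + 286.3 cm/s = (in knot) 8.026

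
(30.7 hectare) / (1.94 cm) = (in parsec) 5.128e-10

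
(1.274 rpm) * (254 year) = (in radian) 1.069e+09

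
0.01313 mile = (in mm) 2.113e+04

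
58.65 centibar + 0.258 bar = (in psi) 12.25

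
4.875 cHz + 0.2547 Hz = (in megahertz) 3.034e-07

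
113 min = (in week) 0.01121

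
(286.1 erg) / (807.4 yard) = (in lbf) 8.712e-09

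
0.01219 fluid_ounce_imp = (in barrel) 2.179e-06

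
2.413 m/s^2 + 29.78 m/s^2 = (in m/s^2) 32.19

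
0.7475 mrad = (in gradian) 0.04759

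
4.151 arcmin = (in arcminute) 4.151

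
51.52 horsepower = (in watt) 3.842e+04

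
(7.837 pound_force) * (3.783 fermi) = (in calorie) 3.152e-14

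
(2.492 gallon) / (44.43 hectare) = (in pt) 6.018e-05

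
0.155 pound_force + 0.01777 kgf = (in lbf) 0.1942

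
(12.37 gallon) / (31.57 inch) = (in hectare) 5.839e-06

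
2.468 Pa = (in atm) 2.436e-05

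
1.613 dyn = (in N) 1.613e-05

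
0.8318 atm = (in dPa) 8.428e+05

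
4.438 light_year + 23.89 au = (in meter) 4.199e+16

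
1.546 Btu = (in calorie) 389.8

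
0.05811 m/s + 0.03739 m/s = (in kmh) 0.3438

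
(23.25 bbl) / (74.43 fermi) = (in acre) 1.227e+10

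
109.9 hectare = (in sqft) 1.183e+07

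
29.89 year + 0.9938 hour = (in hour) 2.618e+05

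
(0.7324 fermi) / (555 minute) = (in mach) 6.459e-23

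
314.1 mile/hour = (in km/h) 505.5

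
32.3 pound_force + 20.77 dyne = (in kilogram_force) 14.65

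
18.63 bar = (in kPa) 1863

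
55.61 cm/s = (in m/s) 0.5561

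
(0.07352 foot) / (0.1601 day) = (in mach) 4.758e-09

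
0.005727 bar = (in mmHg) 4.296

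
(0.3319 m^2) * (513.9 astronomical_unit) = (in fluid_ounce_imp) 8.98e+17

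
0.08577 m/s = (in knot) 0.1667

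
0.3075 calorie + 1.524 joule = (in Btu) 0.002664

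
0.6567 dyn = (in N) 6.567e-06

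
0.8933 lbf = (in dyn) 3.974e+05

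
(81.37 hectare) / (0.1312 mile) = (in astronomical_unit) 2.576e-08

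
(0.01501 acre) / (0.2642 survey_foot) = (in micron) 7.543e+08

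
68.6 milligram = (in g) 0.0686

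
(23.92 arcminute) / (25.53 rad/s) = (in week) 4.506e-10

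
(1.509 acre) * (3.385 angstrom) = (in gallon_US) 0.0005461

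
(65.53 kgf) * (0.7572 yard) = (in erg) 4.449e+09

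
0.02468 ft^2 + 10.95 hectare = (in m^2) 1.095e+05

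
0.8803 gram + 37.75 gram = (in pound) 0.08517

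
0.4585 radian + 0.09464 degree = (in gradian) 29.29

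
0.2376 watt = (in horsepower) 0.0003186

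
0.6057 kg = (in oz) 21.37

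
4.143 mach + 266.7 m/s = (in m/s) 1677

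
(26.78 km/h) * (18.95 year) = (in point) 1.26e+13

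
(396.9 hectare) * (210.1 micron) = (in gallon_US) 2.203e+05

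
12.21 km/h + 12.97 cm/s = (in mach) 0.01034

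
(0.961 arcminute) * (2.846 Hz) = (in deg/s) 0.04558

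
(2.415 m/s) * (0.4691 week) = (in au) 4.58e-06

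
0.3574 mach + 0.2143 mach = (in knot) 378.4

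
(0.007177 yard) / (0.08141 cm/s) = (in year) 2.556e-07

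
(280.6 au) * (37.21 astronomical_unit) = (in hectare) 2.337e+22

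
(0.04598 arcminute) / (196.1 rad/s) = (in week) 1.128e-13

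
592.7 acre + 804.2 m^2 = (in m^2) 2.399e+06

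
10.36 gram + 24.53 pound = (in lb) 24.55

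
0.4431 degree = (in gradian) 0.4923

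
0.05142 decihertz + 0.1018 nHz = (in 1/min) 0.3085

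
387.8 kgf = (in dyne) 3.803e+08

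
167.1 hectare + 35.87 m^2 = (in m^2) 1.671e+06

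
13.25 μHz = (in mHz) 0.01325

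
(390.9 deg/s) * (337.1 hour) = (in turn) 1.318e+06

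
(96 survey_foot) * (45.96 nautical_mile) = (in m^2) 2.491e+06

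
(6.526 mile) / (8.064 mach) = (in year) 1.213e-07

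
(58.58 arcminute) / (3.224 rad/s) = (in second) 0.005285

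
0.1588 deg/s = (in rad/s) 0.002772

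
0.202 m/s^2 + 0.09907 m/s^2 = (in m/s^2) 0.3011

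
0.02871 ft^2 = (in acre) 6.591e-07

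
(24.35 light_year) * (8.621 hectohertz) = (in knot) 3.86e+20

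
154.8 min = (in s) 9288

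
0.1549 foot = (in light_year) 4.99e-18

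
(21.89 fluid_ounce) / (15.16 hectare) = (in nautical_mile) 2.306e-12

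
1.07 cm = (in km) 1.07e-05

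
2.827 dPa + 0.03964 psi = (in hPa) 2.736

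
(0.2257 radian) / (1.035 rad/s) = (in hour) 6.057e-05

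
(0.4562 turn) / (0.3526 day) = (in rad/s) 9.409e-05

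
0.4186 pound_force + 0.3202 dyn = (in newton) 1.862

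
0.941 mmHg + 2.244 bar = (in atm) 2.216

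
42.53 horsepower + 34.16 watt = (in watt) 3.175e+04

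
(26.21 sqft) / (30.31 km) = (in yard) 8.786e-05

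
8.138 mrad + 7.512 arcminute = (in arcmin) 35.49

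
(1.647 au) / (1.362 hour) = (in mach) 1.476e+05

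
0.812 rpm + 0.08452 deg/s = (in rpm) 0.8261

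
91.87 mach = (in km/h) 1.126e+05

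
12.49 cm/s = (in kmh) 0.4496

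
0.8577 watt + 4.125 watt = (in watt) 4.983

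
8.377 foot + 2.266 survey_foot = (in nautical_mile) 0.001752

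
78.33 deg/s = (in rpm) 13.06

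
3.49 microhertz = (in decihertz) 3.49e-05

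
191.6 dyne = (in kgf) 0.0001954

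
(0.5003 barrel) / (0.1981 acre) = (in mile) 6.165e-08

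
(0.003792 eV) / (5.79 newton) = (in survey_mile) 6.52e-26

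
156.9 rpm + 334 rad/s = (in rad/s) 350.4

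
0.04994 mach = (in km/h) 61.22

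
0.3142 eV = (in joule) 5.034e-20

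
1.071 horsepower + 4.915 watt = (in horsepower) 1.078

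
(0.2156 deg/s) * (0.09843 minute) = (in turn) 0.003537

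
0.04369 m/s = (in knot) 0.08493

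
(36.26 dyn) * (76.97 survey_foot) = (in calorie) 0.002033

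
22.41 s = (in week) 3.705e-05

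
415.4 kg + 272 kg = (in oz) 2.425e+04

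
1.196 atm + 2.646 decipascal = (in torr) 909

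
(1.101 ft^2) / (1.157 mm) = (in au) 5.91e-10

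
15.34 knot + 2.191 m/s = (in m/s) 10.08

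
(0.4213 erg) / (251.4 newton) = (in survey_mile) 1.041e-13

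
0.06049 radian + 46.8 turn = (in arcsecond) 6.067e+07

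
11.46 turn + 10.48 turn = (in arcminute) 4.739e+05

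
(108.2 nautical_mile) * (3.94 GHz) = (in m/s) 7.895e+14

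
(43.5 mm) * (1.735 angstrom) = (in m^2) 7.547e-12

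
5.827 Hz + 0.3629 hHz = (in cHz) 4212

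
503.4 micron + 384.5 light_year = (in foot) 1.193e+19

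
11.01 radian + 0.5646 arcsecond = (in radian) 11.01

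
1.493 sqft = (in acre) 3.427e-05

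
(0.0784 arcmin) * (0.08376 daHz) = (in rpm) 0.0001824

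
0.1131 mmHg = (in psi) 0.002187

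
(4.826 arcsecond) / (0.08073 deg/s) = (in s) 0.01661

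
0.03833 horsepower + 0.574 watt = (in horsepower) 0.0391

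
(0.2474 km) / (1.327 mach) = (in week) 9.053e-07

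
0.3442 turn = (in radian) 2.163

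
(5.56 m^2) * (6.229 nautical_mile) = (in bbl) 4.034e+05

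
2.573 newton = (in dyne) 2.573e+05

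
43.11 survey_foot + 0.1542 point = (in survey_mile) 0.008165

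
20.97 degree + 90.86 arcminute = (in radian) 0.3924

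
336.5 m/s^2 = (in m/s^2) 336.5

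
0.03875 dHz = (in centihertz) 0.3875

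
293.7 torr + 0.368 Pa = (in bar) 0.3916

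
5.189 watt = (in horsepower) 0.006959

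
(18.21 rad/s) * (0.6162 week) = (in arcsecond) 1.4e+12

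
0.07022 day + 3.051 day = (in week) 0.4459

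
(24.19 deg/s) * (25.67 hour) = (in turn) 6210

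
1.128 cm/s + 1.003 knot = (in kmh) 1.898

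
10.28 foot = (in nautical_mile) 0.001692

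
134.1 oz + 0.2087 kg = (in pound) 8.841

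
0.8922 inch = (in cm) 2.266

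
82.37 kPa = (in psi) 11.95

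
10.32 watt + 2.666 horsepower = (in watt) 1998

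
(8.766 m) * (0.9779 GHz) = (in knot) 1.666e+10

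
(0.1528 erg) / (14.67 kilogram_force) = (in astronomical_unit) 7.1e-22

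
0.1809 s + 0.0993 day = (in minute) 143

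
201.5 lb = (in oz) 3224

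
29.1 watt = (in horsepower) 0.03902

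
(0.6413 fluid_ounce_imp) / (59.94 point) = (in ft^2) 0.009275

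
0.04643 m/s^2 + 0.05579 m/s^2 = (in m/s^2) 0.1022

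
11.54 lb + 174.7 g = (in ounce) 190.8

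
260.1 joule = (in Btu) 0.2465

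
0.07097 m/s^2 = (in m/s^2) 0.07097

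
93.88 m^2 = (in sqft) 1011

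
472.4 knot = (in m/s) 243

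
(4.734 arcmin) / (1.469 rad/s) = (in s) 0.0009374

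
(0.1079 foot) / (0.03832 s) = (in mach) 0.002521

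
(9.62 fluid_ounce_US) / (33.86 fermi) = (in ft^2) 9.044e+10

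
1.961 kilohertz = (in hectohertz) 19.61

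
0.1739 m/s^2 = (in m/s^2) 0.1739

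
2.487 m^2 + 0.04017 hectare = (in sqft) 4351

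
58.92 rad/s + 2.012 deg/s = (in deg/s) 3378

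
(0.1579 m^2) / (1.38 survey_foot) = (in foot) 1.232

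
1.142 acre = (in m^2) 4622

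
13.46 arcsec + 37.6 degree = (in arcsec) 1.354e+05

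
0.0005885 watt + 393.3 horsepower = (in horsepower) 393.3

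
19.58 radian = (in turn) 3.116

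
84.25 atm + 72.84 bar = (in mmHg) 1.187e+05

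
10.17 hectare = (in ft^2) 1.095e+06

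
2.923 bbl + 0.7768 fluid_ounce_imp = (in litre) 464.7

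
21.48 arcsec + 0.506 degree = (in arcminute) 30.72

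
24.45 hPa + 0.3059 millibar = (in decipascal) 2.476e+04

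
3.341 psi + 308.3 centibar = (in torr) 2485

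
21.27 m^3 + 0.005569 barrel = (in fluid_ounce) 7.193e+05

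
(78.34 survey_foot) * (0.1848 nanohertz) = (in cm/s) 4.413e-07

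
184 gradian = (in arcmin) 9936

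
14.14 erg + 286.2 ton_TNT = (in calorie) 2.862e+11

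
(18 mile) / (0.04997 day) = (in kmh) 24.15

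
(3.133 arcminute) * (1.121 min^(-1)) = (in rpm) 0.0001626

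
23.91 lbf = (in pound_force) 23.91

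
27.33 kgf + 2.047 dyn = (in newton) 268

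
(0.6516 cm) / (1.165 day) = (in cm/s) 6.474e-06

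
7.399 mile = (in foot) 3.907e+04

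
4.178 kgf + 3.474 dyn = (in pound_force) 9.211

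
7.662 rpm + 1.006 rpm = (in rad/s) 0.9077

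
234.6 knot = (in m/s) 120.7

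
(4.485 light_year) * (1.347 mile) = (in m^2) 9.198e+19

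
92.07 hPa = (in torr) 69.06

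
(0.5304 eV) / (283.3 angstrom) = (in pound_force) 6.743e-13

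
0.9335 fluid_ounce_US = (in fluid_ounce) 0.9335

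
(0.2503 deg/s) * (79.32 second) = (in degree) 19.85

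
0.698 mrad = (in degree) 0.03999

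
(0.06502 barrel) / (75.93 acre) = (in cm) 3.364e-06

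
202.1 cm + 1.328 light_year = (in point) 3.561e+19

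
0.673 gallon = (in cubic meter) 0.002548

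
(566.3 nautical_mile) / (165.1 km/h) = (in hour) 6.352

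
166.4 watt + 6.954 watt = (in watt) 173.4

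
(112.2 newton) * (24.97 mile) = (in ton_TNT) 0.001078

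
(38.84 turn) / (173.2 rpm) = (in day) 0.0001557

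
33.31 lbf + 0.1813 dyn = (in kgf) 15.11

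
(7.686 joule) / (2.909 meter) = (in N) 2.642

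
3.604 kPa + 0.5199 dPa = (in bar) 0.03604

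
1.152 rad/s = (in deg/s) 66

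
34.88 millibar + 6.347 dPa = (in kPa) 3.489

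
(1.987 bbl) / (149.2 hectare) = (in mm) 0.0002117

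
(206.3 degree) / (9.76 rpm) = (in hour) 0.0009786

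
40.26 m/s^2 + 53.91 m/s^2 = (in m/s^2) 94.17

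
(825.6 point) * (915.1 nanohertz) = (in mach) 7.827e-10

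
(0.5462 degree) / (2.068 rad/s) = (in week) 7.622e-09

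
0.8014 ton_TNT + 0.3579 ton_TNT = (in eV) 3.027e+28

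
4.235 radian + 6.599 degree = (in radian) 4.35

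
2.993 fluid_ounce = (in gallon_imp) 0.01947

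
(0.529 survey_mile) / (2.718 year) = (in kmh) 3.576e-05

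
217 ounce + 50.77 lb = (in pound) 64.33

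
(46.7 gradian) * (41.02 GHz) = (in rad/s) 3.009e+10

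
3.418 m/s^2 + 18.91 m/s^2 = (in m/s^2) 22.33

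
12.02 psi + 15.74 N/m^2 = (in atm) 0.8181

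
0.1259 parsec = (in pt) 1.101e+19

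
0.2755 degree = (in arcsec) 991.8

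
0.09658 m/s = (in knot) 0.1877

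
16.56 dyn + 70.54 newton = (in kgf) 7.193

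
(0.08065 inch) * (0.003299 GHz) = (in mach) 19.85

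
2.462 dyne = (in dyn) 2.462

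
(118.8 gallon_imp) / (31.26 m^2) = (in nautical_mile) 9.329e-06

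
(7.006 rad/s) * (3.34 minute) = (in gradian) 8.938e+04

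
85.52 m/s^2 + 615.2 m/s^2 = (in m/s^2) 700.7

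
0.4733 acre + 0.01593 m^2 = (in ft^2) 2.062e+04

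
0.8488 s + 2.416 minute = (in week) 0.0002411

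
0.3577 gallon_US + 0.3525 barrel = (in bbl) 0.361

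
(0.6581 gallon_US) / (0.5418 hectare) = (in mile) 2.857e-10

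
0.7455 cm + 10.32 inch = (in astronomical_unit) 1.802e-12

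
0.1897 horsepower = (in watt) 141.5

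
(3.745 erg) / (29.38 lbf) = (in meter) 2.866e-09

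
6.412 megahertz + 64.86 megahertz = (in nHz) 7.127e+16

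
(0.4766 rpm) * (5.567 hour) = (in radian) 1000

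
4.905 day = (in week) 0.7007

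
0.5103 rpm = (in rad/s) 0.05344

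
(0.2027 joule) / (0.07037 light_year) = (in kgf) 3.105e-17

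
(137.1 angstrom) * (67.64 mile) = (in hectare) 1.492e-07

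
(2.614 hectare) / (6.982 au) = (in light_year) 2.645e-24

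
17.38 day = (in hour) 417.1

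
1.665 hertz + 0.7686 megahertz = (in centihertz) 7.686e+07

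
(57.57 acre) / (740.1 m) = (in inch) 1.239e+04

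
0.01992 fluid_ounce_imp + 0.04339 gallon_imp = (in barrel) 0.001244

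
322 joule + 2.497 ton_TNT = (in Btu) 9.902e+06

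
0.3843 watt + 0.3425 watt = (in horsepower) 0.0009747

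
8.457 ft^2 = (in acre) 0.0001941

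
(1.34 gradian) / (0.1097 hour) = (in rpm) 0.000509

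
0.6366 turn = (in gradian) 254.6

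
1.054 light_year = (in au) 6.666e+04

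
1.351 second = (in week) 2.234e-06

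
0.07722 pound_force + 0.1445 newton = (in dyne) 4.88e+04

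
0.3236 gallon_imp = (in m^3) 0.001471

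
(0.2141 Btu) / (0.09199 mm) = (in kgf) 2.504e+05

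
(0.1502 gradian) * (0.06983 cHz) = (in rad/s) 1.648e-06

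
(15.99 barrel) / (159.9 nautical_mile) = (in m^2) 8.585e-06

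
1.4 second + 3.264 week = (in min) 3.29e+04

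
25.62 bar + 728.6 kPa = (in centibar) 3291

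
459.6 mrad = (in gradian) 29.26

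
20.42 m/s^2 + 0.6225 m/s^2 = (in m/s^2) 21.04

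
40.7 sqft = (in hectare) 0.0003781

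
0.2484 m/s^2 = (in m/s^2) 0.2484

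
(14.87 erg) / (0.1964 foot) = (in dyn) 2.484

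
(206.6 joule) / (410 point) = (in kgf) 145.7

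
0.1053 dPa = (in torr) 7.898e-05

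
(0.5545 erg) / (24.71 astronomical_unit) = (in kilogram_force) 1.53e-21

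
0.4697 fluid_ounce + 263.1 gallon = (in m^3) 0.996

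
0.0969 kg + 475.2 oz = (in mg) 1.357e+07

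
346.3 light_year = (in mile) 2.036e+15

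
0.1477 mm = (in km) 1.477e-07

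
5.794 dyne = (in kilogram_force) 5.908e-06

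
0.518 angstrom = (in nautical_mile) 2.797e-14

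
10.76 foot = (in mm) 3280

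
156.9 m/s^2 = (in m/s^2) 156.9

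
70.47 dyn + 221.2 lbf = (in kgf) 100.3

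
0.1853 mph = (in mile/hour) 0.1853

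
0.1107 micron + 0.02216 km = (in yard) 24.23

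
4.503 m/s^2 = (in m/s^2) 4.503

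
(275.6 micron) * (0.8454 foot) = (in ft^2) 0.0007644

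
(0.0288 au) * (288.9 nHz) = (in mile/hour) 2784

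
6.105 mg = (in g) 0.006105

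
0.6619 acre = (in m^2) 2679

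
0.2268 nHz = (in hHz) 2.268e-12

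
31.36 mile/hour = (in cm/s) 1402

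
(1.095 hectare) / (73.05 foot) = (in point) 1.394e+06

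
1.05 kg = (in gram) 1050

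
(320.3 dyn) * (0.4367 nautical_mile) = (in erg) 2.59e+07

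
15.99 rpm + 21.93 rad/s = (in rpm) 225.4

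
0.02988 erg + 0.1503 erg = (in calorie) 4.306e-09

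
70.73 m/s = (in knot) 137.5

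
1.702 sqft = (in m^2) 0.1581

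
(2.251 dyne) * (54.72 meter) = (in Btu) 1.167e-06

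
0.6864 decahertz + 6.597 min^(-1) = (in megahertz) 6.974e-06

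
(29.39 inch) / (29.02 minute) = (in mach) 1.259e-06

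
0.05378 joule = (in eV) 3.357e+17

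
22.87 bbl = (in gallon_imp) 799.8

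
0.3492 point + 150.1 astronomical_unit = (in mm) 2.245e+16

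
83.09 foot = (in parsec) 8.208e-16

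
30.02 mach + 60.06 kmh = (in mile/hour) 2.29e+04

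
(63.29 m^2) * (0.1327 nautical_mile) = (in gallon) 4.109e+06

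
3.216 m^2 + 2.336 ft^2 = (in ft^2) 36.95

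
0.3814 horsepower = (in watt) 284.4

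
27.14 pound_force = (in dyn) 1.207e+07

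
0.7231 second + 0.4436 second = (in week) 1.929e-06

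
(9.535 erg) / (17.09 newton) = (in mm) 5.579e-05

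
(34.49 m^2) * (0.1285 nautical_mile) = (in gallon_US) 2.168e+06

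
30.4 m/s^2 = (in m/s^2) 30.4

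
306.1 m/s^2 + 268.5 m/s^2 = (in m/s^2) 574.6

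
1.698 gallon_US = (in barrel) 0.04043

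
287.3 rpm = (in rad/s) 30.09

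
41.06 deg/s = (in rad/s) 0.7166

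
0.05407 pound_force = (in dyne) 2.405e+04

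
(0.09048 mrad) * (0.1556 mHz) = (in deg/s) 8.066e-07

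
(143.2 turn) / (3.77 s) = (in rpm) 2279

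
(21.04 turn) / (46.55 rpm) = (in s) 27.12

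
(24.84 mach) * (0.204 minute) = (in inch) 4.076e+06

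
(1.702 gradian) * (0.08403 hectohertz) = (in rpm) 2.145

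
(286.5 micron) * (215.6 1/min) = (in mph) 0.002303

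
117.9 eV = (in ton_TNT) 4.515e-27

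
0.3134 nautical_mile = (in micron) 5.804e+08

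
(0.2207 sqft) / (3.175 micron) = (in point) 1.831e+07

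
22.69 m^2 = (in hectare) 0.002269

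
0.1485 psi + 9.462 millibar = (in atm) 0.01944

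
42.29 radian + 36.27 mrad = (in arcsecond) 8.73e+06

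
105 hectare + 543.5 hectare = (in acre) 1602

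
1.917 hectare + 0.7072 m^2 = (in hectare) 1.917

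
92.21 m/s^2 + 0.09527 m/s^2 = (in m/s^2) 92.31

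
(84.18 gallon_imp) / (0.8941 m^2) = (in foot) 1.404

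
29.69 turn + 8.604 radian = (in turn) 31.06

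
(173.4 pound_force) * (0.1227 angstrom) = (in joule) 9.464e-09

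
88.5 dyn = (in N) 0.000885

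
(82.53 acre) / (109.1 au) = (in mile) 1.272e-11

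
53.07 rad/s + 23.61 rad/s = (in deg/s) 4393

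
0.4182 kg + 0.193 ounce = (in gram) 423.7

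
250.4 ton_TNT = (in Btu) 9.93e+08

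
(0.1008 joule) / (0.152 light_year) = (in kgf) 7.148e-18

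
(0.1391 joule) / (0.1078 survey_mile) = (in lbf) 0.0001802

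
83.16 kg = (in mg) 8.316e+07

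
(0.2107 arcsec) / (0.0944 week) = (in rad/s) 1.789e-11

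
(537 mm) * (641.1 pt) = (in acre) 3.001e-05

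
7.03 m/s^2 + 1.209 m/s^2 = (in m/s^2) 8.239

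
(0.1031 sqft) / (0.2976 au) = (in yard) 2.353e-13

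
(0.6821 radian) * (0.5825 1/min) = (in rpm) 0.06324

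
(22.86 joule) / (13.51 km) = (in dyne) 169.2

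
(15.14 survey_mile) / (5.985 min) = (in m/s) 67.85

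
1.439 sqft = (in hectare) 1.337e-05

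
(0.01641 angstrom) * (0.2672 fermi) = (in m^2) 4.385e-28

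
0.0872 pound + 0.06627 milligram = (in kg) 0.03955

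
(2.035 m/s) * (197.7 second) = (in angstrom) 4.023e+12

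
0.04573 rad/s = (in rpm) 0.4367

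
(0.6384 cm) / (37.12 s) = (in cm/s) 0.0172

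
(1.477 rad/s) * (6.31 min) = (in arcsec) 1.153e+08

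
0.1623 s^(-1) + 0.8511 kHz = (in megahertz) 0.0008513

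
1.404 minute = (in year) 2.671e-06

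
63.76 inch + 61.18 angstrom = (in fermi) 1.62e+15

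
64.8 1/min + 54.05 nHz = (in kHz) 0.00108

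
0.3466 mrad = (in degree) 0.01986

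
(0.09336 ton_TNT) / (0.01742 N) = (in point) 6.356e+13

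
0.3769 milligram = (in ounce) 1.329e-05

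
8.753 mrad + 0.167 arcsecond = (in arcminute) 30.09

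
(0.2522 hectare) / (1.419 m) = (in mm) 1.777e+06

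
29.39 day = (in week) 4.199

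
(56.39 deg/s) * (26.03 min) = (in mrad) 1.537e+06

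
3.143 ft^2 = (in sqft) 3.143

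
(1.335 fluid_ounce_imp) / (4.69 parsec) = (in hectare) 2.621e-26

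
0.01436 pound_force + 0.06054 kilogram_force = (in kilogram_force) 0.06705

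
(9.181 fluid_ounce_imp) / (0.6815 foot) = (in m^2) 0.001256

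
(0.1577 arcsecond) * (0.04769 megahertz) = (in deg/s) 2.089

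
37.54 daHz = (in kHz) 0.3754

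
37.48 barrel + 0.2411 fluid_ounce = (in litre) 5959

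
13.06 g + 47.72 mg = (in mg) 1.311e+04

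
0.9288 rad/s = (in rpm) 8.869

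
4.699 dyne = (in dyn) 4.699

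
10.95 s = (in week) 1.811e-05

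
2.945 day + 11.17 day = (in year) 0.03867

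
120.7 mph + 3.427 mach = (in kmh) 4395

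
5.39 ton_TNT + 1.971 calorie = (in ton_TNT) 5.39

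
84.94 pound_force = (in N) 377.8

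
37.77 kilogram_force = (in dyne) 3.704e+07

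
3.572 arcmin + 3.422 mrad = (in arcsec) 920.2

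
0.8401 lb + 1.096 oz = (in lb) 0.9086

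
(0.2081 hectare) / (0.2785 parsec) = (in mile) 1.505e-16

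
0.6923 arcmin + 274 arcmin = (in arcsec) 1.648e+04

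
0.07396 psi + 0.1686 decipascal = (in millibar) 5.1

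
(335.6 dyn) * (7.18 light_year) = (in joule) 2.28e+14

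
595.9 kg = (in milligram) 5.959e+08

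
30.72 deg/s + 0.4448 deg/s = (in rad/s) 0.5439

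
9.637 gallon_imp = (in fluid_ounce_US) 1481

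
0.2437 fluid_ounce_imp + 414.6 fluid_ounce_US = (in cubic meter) 0.01227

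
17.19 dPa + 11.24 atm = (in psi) 165.2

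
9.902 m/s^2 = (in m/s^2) 9.902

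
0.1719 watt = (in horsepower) 0.0002305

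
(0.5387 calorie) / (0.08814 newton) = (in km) 0.02557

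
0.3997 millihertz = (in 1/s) 0.0003997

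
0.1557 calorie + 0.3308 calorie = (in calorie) 0.4865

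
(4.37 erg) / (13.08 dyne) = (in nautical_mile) 1.804e-06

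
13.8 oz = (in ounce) 13.8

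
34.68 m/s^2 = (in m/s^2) 34.68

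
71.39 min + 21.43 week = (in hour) 3601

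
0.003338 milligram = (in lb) 7.359e-09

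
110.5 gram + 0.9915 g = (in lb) 0.2458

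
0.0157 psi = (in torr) 0.8119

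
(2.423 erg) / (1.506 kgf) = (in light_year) 1.734e-24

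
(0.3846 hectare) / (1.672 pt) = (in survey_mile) 4052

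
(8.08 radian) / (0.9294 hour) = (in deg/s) 0.1384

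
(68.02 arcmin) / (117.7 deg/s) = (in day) 1.115e-07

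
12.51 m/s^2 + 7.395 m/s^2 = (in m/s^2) 19.91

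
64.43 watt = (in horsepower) 0.0864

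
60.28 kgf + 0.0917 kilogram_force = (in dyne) 5.92e+07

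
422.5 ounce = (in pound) 26.41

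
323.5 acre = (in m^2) 1.309e+06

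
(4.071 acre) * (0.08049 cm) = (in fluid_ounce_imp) 4.667e+05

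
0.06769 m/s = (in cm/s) 6.769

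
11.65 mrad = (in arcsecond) 2403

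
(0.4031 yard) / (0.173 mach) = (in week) 1.035e-08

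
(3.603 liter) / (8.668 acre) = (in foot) 3.37e-07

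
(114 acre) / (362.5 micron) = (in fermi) 1.273e+24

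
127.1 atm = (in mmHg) 9.66e+04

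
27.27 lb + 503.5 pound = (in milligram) 2.408e+08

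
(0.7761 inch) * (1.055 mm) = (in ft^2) 0.0002239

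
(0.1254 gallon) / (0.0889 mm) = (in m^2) 5.34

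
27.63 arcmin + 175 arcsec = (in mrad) 8.886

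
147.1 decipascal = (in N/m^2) 14.71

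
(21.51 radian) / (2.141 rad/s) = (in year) 3.186e-07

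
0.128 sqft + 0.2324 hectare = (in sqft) 2.502e+04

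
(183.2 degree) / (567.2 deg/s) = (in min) 0.005383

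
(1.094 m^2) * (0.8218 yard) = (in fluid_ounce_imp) 2.893e+04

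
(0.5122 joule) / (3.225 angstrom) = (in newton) 1.588e+09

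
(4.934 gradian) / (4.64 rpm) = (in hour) 4.431e-05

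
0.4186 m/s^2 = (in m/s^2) 0.4186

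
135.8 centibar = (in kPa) 135.8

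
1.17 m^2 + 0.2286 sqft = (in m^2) 1.191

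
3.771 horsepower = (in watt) 2812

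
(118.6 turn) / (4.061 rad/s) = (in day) 0.002124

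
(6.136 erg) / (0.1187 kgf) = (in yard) 5.765e-07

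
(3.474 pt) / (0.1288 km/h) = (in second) 0.03425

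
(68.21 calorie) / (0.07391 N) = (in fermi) 3.861e+18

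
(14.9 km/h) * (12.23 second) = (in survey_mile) 0.03145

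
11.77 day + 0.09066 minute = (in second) 1.017e+06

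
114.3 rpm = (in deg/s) 685.8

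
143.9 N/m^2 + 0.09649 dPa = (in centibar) 0.1439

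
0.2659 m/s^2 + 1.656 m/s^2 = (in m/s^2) 1.922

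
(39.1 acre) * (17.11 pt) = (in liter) 9.551e+05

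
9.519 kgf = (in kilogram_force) 9.519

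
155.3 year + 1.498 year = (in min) 8.241e+07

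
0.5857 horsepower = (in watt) 436.8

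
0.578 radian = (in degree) 33.12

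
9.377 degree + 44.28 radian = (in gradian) 2829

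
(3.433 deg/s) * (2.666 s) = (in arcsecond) 3.295e+04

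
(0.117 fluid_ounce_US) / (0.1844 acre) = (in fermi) 4.637e+06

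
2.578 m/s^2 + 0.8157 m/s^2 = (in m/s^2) 3.394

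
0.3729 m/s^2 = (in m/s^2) 0.3729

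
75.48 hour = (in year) 0.008616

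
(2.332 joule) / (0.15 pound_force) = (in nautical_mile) 0.001887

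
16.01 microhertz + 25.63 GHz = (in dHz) 2.563e+11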